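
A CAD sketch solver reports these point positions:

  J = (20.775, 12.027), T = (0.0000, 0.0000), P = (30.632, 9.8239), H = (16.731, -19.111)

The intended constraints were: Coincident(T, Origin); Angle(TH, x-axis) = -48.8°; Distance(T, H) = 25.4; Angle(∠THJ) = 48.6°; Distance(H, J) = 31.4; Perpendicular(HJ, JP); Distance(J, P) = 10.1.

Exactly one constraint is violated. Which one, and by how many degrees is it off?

Perpendicular(HJ, JP) — off by 5.20°.

T = (0.00, 0.00) ✓; TH at -48.80° ✓; |TH| = 25.40 ✓; ∠THJ = 48.60° ✓; |HJ| = 31.40 ✓; ∠(HJ, JP) = 95.20° ✗; |JP| = 10.10 ✓.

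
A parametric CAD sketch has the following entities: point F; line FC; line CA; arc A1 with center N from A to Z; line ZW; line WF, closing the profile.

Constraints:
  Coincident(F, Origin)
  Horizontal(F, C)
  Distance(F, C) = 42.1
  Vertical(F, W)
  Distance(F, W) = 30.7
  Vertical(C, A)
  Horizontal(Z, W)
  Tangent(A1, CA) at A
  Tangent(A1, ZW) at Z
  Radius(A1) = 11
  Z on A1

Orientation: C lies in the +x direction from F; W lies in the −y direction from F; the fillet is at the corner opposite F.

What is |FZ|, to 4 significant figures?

43.70

F is at the origin; FC is horizontal with |FC| = 42.1 and C on the +x side, so C = (42.10, 0.000). FW is vertical with |FW| = 30.7 and W on the −y side, so W = (0.000, -30.70). The virtual corner opposite F is at (42.10, -30.70). A1 meets CA tangentially, so NA is at right angles to CA and A1 meets ZW tangentially, so NZ is at right angles to ZW, with radius 11.0, so the center N sits 11.0 in from both sides at N = (31.10, -19.70). That places the tangent points at A = (42.10, -19.70) on CA and Z = (31.10, -30.70) on ZW. Then |FZ| = |Z − F| = 43.70.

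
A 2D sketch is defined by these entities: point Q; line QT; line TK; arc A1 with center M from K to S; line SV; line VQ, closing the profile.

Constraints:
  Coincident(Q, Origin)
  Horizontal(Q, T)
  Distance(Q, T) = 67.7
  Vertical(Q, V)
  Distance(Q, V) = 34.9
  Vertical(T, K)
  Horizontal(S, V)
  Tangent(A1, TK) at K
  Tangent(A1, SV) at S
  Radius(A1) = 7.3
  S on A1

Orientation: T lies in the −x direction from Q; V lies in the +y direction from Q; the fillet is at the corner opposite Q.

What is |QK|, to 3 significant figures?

73.1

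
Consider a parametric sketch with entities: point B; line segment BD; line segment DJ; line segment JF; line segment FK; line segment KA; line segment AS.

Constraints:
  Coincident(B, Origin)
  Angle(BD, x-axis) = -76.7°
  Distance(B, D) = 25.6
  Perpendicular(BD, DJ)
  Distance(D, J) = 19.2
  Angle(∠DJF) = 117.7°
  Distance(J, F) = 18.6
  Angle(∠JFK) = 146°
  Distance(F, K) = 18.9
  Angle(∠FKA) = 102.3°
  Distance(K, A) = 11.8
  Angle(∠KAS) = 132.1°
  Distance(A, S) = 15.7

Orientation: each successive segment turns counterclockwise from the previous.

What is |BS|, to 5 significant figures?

2.3853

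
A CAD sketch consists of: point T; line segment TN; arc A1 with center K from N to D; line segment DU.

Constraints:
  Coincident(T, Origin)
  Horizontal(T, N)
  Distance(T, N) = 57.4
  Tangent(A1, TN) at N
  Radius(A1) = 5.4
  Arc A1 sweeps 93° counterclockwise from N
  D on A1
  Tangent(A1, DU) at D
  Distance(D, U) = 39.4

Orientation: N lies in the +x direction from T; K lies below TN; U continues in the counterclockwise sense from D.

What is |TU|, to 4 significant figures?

70.36

T is at the origin; T and N share the same y with |TN| = 57.4 and N on the +x side, so N = (57.40, 0.000). Since A1 is tangent to TN there, KN ⟂ TN, so K = N + (0, -5.4) = (57.40, -5.400). On A1, N sits at bearing 90° from K; a 93° counterclockwise sweep puts D at bearing 183°, so D = K + 5.4·(cos 183°, sin 183°) = (52.01, -5.683). Since A1 is tangent to DU there, KD ⟂ DU, so DU runs along (−sin 183°, cos 183°); with |DU| = 39.4, U = (54.07, -45.03). Then |TU| = |U − T| = 70.36.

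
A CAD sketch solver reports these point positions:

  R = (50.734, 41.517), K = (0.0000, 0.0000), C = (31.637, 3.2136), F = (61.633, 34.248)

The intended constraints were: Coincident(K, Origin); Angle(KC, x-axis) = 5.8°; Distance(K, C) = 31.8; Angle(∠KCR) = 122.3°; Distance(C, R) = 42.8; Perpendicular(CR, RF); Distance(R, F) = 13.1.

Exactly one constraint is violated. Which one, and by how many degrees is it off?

Perpendicular(CR, RF) — off by 7.20°.

K = (0.00, 0.00) ✓; KC at 5.800° ✓; |KC| = 31.80 ✓; ∠KCR = 122.3° ✓; |CR| = 42.80 ✓; ∠(CR, RF) = 97.20° ✗; |RF| = 13.10 ✓.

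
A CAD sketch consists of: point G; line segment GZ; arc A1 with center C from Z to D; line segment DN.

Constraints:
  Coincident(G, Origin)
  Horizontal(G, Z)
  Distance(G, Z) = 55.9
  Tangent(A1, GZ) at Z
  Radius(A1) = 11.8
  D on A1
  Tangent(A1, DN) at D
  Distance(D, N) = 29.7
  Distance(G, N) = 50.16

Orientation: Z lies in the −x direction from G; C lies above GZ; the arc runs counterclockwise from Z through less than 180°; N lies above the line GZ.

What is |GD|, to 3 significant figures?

45.5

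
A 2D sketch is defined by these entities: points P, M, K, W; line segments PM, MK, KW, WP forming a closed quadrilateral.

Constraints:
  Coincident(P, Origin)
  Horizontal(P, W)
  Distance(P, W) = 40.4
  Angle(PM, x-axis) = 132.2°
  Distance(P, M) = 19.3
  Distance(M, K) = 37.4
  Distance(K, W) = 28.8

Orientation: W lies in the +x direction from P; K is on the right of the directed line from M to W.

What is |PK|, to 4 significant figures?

18.20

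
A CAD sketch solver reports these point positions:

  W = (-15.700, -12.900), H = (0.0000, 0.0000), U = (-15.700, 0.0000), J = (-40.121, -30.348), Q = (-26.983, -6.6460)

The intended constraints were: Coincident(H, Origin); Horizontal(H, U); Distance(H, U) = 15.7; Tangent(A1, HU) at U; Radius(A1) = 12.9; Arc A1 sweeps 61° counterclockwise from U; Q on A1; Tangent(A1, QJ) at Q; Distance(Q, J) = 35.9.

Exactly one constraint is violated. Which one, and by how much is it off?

Distance(Q, J) = 35.9 — off by 8.80.

H = (0.00, 0.00) ✓; H.y = 0.00, U.y = 0.00 ✓; |HU| = 15.70 ✓; ∠(WU, UH) = 90.00° ✓; |WU| = 12.90 ✓; bearing(W→Q) − bearing(W→U) = 61.00° ✓; |WQ| = 12.90 ✓; ∠(WQ, QJ) = 90.00° ✓; |QJ| = 27.10 ✗.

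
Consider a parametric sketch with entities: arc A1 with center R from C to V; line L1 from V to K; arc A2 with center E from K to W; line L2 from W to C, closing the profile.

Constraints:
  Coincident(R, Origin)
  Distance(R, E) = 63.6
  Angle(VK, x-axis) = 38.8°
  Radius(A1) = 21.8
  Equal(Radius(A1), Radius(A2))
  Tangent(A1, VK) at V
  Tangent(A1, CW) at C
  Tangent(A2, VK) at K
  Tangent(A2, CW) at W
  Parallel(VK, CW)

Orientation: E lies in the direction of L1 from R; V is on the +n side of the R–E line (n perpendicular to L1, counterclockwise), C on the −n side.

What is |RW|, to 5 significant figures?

67.232

Tangency of A1 to both parallel lines with radius 21.8 puts V and C at R ± 21.8·n: V = (-13.660, 16.990), C = (13.660, -16.990). Equal radii place K and W the same way about E: K = E + 21.8·n = (35.906, 56.842), W = E − 21.8·n = (63.226, 22.862). Then |RW| = |W − R| = 67.232.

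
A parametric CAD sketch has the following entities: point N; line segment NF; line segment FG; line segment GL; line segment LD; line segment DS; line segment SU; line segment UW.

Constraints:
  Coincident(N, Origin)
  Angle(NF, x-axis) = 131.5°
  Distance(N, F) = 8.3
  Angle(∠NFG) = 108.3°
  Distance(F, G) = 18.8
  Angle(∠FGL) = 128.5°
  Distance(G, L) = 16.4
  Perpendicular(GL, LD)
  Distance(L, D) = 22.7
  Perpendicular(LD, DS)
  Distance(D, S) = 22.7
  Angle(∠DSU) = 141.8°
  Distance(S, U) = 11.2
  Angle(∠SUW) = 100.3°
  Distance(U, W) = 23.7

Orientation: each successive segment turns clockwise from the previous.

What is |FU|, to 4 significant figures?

3.560

N is at the origin; NF runs at 131.5° with length 8.3, so F = (-5.500, 6.216). ∠NFG = 108.3° gives FG at 59.80° from the x-axis; with |FG| = 18.8, G = (3.957, 22.46). ∠FGL = 128.5° gives GL at 8.300° from the x-axis; with |GL| = 16.4, L = (20.19, 24.83). The perpendicularity gives LD at right angles to GL, so LD runs at -81.70°; with |LD| = 22.7, D = (23.46, 2.370). LD ⟂ DS, so DS runs at -171.7°; with |DS| = 22.7, S = (0.9999, -0.9070). ∠DSU = 141.8° gives SU at 150.1° from the x-axis; with |SU| = 11.2, U = (-8.709, 4.676). Then |FU| = |U − F| = 3.560.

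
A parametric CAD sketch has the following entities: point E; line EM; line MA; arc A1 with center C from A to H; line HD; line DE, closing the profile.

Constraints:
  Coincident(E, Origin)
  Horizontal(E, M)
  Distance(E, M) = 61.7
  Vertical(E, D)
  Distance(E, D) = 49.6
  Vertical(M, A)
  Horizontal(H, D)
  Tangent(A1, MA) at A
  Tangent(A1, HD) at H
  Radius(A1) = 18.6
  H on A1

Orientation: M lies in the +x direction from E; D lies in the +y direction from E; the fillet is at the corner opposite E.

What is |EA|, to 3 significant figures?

69.0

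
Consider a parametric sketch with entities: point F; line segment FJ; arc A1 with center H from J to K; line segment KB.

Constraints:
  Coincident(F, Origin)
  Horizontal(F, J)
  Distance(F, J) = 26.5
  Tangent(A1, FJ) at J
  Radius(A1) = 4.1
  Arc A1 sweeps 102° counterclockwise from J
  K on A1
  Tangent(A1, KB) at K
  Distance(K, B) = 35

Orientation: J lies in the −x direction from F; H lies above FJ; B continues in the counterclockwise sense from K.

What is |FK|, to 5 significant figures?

23.028

F is at the origin; F and J share the same y with |FJ| = 26.5 and J on the −x side, so J = (-26.500, 0.0000). Since A1 is tangent to FJ there, HJ ⟂ FJ, so H = J + (0, 4.1) = (-26.500, 4.1000). On A1, J sits at bearing -90° from H; a 102° counterclockwise sweep puts K at bearing 12°, so K = H + 4.1·(cos 12°, sin 12°) = (-22.490, 4.9524). Then |FK| = |K − F| = 23.028.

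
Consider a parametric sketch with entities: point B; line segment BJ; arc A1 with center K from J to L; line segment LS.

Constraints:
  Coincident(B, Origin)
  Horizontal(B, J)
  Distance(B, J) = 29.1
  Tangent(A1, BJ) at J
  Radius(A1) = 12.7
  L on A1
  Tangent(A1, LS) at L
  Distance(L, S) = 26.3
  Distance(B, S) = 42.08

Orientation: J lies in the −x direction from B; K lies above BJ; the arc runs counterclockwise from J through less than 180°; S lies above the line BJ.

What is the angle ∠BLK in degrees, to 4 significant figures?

143.1°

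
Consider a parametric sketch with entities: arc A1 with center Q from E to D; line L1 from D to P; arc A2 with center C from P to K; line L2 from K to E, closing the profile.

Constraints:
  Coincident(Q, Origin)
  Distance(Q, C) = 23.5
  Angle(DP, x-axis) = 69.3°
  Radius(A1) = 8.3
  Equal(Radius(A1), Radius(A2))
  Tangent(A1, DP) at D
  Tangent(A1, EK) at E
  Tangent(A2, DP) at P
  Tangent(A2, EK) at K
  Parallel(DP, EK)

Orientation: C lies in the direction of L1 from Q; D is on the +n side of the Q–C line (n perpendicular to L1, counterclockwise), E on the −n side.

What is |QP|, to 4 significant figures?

24.92

The slot axis is L1's direction at 69.3°, so u = (cos 69.3°, sin 69.3°) = (0.3535, 0.9354) and n = (−sin 69.3°, cos 69.3°) = (-0.9354, 0.3535). Q is at the origin and C lies 23.5 along u from Q, so C = 23.5·u = (8.307, 21.98). Tangency of A1 to both parallel lines with radius 8.3 puts D and E at Q ± 8.3·n: D = (-7.764, 2.934), E = (7.764, -2.934). Equal radii place P and K the same way about C: P = C + 8.3·n = (0.5425, 24.92), K = C − 8.3·n = (16.07, 19.05). Then |QP| = |P − Q| = 24.92.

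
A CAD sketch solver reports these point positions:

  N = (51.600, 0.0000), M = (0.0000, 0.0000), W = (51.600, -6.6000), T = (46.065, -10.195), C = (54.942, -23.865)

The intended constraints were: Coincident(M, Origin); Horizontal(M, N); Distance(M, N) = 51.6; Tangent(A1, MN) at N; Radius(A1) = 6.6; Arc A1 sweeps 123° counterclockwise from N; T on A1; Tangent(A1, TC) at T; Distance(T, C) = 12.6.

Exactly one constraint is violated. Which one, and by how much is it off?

Distance(T, C) = 12.6 — off by 3.70.

M = (0.00, 0.00) ✓; M.y = 0.00, N.y = 0.00 ✓; |MN| = 51.60 ✓; ∠(WN, NM) = 90.00° ✓; |WN| = 6.600 ✓; bearing(W→T) − bearing(W→N) = 123.0° ✓; |WT| = 6.600 ✓; ∠(WT, TC) = 90.01° ✓; |TC| = 16.30 ✗.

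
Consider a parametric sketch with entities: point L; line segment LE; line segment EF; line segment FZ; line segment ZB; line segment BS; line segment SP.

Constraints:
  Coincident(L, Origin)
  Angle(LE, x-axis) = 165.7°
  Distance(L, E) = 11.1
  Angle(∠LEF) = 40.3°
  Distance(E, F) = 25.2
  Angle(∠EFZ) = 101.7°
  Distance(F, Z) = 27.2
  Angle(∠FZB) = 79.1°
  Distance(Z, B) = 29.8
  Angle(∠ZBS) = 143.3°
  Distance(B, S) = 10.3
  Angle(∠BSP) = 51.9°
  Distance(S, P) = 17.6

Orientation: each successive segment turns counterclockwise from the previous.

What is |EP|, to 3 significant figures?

18.7

∠ZBS = 143.3° gives BS at 161° from the x-axis; with |BS| = 10.3, S = (2.07, 21.0). ∠BSP = 51.9° gives SP at -70.6° from the x-axis; with |SP| = 17.6, P = (7.92, 4.36). Then |EP| = |P − E| = 18.7.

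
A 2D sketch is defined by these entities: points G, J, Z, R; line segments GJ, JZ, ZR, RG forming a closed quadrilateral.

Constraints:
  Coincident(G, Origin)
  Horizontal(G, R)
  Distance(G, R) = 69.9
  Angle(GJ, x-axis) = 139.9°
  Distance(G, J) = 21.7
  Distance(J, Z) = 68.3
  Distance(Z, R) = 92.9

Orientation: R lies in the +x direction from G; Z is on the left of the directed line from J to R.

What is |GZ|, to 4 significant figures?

76.13

Checks: |JZ| = 68.30 ✓; |ZR| = 92.90 ✓.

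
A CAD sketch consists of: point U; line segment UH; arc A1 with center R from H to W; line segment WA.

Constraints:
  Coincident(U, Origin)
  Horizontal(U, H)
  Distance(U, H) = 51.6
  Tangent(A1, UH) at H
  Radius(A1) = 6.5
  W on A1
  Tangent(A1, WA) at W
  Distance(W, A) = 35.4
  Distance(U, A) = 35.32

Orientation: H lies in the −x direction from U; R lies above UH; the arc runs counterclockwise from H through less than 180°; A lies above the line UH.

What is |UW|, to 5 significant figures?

46.974

U is at the origin; UH is horizontal with |UH| = 51.6 and H on the −x side, so H = (-51.600, 0.0000). A1 meets UH tangentially, so RH is at right angles to UH, so R = H + (0, 6.5) = (-51.600, 6.5000). Since RW ⟂ WA (tangency), |RA| = √(6.5² + 35.4²) = 35.992 regardless of where W sits on A1. So A lies on both circle(U, 35.32) and circle(R, 35.992); the above-UH intersection is A = (-22.294, 27.395). W is the foot of the tangent from A: W = (-46.933, 1.9760).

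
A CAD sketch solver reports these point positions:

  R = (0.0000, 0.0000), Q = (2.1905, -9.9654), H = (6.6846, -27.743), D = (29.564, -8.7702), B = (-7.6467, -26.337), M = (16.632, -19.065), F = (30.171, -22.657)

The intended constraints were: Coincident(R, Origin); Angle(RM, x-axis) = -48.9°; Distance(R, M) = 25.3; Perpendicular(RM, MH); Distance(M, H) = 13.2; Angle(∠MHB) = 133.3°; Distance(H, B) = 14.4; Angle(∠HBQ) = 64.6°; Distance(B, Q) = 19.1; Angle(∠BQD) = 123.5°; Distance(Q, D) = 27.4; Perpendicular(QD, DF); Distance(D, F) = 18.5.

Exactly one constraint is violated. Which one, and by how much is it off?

Distance(D, F) = 18.5 — off by 4.60.

R = (0.00, 0.00) ✓; RM at -48.90° ✓; |RM| = 25.30 ✓; ∠(RM, MH) = 90.00° ✓; |MH| = 13.20 ✓; ∠MHB = 133.3° ✓; |HB| = 14.40 ✓; ∠HBQ = 64.60° ✓; |BQ| = 19.10 ✓; ∠BQD = 123.5° ✓; |QD| = 27.40 ✓; ∠(QD, DF) = 90.00° ✓; |DF| = 13.90 ✗.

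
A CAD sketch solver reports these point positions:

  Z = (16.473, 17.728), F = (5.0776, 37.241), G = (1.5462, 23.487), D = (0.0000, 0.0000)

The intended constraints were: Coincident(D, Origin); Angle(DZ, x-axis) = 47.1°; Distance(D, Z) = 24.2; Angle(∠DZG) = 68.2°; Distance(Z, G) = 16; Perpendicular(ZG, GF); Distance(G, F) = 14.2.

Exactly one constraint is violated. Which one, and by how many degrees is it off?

Perpendicular(ZG, GF) — off by 6.70°.

D = (0.00, 0.00) ✓; DZ at 47.10° ✓; |DZ| = 24.20 ✓; ∠DZG = 68.20° ✓; |ZG| = 16.00 ✓; ∠(ZG, GF) = 83.30° ✗; |GF| = 14.20 ✓.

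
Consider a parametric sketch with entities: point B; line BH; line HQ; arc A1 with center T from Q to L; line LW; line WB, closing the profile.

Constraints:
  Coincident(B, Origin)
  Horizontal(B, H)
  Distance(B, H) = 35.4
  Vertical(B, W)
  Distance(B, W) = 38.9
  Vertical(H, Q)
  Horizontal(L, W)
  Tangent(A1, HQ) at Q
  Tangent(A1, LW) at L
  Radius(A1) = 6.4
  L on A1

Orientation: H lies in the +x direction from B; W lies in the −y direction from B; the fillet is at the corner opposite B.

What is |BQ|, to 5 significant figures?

48.056

B is at the origin; B and H share the same y with |BH| = 35.4 and H on the +x side, so H = (35.400, 0.0000). BW is vertical with |BW| = 38.9 and W on the −y side, so W = (0.0000, -38.900). The virtual corner opposite B is at (35.400, -38.900). The tangent condition forces TQ to be normal to HQ and the tangent condition forces TL to be normal to LW, with radius 6.4, so the center T sits 6.4 in from both sides at T = (29.000, -32.500). That places the tangent points at Q = (35.400, -32.500) on HQ and L = (29.000, -38.900) on LW. Then |BQ| = |Q − B| = 48.056.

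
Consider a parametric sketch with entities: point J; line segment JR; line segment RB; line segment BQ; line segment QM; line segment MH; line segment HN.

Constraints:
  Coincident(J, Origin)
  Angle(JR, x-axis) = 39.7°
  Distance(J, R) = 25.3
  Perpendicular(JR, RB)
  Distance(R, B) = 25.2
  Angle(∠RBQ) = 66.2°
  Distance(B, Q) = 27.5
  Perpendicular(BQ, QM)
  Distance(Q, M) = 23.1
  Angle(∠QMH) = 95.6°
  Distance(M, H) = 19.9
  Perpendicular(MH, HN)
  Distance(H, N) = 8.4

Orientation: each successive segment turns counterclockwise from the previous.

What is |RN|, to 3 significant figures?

7.18

J is at the origin; JR runs at 39.7° with length 25.3, so R = (19.5, 16.2). JR ⟂ RB, so RB runs at 130°; with |RB| = 25.2, B = (3.37, 35.5). ∠RBQ = 66.2° gives BQ at -116° from the x-axis; with |BQ| = 27.5, Q = (-8.90, 10.9). BQ is perpendicular to QM, so QM runs at -26.5°; with |QM| = 23.1, M = (11.8, 0.632). ∠QMH = 95.6° gives MH at 57.9° from the x-axis; with |MH| = 19.9, H = (22.3, 17.5). The perpendicularity gives HN at right angles to MH, so HN runs at 148°; with |HN| = 8.4, N = (15.2, 22.0). Then |RN| = |N − R| = 7.18.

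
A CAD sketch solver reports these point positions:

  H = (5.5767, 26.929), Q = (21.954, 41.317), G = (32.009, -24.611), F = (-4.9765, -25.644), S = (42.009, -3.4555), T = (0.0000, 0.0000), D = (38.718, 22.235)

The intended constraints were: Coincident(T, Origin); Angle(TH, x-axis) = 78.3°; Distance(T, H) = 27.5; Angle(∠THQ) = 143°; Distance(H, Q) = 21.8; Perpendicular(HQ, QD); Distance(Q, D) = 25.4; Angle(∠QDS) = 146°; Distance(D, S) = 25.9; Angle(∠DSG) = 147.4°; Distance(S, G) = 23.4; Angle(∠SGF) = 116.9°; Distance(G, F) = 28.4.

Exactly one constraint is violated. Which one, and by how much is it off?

Distance(G, F) = 28.4 — off by 8.60.

T = (0.00, 0.00) ✓; TH at 78.30° ✓; |TH| = 27.50 ✓; ∠THQ = 143.0° ✓; |HQ| = 21.80 ✓; ∠(HQ, QD) = 90.00° ✓; |QD| = 25.40 ✓; ∠QDS = 146.0° ✓; |DS| = 25.90 ✓; ∠DSG = 147.4° ✓; |SG| = 23.40 ✓; ∠SGF = 116.9° ✓; |GF| = 37.00 ✗.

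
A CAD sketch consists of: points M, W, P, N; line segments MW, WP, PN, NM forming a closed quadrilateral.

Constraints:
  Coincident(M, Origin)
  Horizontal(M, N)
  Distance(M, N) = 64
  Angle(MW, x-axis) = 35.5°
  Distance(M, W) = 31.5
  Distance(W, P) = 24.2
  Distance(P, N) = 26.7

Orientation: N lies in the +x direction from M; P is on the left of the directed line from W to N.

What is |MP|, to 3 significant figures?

54.3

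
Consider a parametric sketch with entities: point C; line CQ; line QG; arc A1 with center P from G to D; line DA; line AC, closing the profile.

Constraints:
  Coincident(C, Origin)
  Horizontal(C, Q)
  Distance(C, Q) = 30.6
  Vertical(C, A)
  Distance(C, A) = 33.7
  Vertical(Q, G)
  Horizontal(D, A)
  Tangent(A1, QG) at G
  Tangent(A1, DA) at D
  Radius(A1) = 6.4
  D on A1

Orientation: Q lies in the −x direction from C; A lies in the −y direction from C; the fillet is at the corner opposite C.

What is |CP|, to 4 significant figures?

36.48

CA is vertical with |CA| = 33.7 and A on the −y side, so A = (0.000, -33.70). The virtual corner opposite C is at (-30.60, -33.70). A1 meets QG tangentially, so PG is at right angles to QG and the tangent condition forces PD to be normal to DA, with radius 6.4, so the center P sits 6.4 in from both sides at P = (-24.20, -27.30). Then |CP| = |P − C| = 36.48.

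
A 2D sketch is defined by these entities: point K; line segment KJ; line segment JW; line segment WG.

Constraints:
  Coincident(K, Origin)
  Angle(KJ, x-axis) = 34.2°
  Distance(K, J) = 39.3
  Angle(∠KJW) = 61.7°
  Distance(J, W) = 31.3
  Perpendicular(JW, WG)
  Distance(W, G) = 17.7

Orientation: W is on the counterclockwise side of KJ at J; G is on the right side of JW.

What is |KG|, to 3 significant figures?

53.8

K is at the origin; KJ runs at 34.2° with length 39.3, so J = 39.3·(cos 34.2°, sin 34.2°) = (32.5, 22.1). ∠KJW = 61.7°, so JW runs at 34.2° + (180° − 61.7°) = 152° from the x-axis; with |JW| = 31.3, W = J + 31.3·(cos 152°, sin 152°) = (4.74, 36.5). The perpendicularity gives WG at right angles to JW; with |WG| = 17.7 on the right of JW, G = W + 17.7·(0.462, 0.887) = (12.9, 52.2). Then |KG| = |G − K| = 53.8.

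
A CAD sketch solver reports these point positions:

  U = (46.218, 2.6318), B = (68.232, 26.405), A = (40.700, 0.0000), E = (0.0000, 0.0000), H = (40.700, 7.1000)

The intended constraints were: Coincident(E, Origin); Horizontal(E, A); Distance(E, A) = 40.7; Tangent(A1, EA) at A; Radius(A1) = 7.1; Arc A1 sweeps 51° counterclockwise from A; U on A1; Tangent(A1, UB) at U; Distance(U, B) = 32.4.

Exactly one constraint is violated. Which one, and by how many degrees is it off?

Tangent(A1, UB) at U — off by 3.80°.

E = (0.00, 0.00) ✓; E.y = 0.00, A.y = 0.00 ✓; |EA| = 40.70 ✓; ∠(HA, AE) = 90.00° ✓; |HA| = 7.100 ✓; bearing(H→U) − bearing(H→A) = 51.00° ✓; |HU| = 7.100 ✓; ∠(HU, UB) = 93.80° ✗; |UB| = 32.40 ✓.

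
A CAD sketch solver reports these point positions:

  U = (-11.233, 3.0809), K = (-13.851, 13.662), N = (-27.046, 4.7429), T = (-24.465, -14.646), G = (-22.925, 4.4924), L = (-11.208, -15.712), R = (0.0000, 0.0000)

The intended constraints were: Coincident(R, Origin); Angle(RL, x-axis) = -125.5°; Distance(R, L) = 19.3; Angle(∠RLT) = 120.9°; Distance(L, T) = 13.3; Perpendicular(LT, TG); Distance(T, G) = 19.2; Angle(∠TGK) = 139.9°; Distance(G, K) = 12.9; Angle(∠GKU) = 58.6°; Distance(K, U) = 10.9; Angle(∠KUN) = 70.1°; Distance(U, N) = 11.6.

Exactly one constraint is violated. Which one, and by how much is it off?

Distance(U, N) = 11.6 — off by 4.30.

R = (0.00, 0.00) ✓; RL at -125.5° ✓; |RL| = 19.30 ✓; ∠RLT = 120.9° ✓; |LT| = 13.30 ✓; ∠(LT, TG) = 90.00° ✓; |TG| = 19.20 ✓; ∠TGK = 139.9° ✓; |GK| = 12.90 ✓; ∠GKU = 58.60° ✓; |KU| = 10.90 ✓; ∠KUN = 70.10° ✓; |UN| = 15.90 ✗.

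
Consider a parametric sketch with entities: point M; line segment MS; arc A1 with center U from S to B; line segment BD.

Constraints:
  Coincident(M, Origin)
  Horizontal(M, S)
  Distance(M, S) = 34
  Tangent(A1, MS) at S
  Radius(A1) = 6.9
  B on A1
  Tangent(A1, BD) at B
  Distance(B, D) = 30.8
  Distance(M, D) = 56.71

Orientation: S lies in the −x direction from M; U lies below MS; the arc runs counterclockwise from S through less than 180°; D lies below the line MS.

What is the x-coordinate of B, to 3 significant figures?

-40.9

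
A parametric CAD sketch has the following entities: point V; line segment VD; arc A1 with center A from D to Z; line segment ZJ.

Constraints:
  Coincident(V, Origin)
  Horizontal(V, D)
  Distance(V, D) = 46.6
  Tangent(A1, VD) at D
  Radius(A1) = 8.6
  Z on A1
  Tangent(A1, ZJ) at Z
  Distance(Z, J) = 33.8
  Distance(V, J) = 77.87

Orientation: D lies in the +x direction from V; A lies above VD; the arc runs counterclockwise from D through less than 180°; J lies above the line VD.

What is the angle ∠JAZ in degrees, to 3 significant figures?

75.7°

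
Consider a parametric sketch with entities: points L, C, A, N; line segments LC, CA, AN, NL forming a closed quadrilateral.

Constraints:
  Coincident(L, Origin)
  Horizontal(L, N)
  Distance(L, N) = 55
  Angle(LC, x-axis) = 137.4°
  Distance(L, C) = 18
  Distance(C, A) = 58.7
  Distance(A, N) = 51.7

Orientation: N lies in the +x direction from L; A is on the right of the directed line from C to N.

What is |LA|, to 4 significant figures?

41.49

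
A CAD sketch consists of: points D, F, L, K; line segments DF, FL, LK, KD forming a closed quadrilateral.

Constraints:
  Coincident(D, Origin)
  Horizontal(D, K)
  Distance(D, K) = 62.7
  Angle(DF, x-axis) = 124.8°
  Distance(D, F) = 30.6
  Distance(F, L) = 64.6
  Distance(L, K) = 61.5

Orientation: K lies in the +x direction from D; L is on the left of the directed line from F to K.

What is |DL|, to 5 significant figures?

68.761

Checks: |FL| = 64.60 ✓; |LK| = 61.50 ✓.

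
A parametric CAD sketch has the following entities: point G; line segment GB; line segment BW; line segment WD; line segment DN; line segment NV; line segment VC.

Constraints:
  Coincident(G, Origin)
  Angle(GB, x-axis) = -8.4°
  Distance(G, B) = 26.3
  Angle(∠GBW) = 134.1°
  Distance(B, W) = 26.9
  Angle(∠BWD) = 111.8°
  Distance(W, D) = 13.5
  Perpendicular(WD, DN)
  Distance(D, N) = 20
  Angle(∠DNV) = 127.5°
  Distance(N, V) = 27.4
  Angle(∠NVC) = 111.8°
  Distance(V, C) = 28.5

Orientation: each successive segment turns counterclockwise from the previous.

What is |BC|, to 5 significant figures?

22.931

∠DNV = 127.5° gives NV at -111.80° from the x-axis; with |NV| = 27.4, V = (14.277, -5.3225). ∠NVC = 111.8° gives VC at -43.600° from the x-axis; with |VC| = 28.5, C = (34.916, -24.977). Then |BC| = |C − B| = 22.931.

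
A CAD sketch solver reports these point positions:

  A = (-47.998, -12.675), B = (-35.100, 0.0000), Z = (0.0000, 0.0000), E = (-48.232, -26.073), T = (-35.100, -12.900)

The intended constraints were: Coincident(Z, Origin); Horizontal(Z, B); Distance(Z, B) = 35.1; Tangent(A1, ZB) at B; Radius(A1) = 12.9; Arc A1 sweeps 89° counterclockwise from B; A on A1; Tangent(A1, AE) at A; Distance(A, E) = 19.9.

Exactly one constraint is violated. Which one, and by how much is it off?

Distance(A, E) = 19.9 — off by 6.50.

Z = (0.00, 0.00) ✓; Z.y = 0.00, B.y = 0.00 ✓; |ZB| = 35.10 ✓; ∠(TB, BZ) = 90.00° ✓; |TB| = 12.90 ✓; bearing(T→A) − bearing(T→B) = 89.00° ✓; |TA| = 12.90 ✓; ∠(TA, AE) = 90.00° ✓; |AE| = 13.40 ✗.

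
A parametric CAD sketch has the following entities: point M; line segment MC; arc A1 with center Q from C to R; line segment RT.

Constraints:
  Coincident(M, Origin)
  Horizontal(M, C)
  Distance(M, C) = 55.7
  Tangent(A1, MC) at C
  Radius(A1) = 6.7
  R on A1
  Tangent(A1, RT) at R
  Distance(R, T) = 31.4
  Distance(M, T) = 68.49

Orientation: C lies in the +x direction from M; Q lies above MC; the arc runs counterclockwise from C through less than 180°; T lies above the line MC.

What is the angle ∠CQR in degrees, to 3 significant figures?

101°

Checks: ∠(QC, CM) = 90.00° ✓; |QC| = 6.700 ✓; |QR| = 6.700 ✓; ∠(QR, RT) = 90.00° ✓; |RT| = 31.40 ✓; |MT| = 68.49 ✓.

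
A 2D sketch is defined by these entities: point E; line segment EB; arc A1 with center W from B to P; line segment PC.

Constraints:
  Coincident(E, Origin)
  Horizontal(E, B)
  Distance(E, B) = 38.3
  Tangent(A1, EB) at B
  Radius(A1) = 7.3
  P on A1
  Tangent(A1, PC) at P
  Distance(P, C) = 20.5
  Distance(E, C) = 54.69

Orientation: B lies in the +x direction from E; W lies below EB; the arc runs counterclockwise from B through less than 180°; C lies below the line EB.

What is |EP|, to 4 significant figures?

35.38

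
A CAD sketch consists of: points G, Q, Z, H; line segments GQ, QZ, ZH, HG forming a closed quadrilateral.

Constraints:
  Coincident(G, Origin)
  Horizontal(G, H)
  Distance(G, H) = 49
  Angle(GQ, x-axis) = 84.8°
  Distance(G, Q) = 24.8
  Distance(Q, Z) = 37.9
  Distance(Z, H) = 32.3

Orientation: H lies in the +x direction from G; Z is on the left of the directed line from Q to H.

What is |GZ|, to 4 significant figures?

50.26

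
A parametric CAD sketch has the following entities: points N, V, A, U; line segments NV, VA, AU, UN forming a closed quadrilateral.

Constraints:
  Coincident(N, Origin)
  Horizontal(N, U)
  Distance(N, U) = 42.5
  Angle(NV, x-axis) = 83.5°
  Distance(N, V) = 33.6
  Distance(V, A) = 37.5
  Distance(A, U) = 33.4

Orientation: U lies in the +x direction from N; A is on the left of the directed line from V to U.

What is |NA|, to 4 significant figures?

53.10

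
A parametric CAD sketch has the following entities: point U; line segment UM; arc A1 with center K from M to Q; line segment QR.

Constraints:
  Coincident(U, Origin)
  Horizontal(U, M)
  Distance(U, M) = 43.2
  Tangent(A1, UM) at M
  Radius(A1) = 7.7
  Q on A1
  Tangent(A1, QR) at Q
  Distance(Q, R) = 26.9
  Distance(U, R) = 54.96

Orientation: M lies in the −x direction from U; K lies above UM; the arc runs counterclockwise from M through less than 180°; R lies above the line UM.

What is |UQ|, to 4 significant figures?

36.93

Checks: |KM| = 7.700 ✓; |KQ| = 7.700 ✓; ∠(KQ, QR) = 90.00° ✓; |QR| = 26.90 ✓; |UR| = 54.96 ✓.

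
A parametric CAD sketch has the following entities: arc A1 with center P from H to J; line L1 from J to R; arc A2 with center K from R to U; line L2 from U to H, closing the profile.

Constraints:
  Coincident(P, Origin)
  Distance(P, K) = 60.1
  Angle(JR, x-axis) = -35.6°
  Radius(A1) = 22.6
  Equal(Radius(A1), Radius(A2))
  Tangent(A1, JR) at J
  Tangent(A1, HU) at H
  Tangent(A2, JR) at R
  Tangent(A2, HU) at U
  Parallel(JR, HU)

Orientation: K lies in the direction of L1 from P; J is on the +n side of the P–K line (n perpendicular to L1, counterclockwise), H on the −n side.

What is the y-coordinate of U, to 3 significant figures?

-53.4

The slot axis is L1's direction at -35.6°, so u = (cos -35.6°, sin -35.6°) = (0.813, -0.582) and n = (−sin -35.6°, cos -35.6°) = (0.582, 0.813). P is at the origin and K lies 60.1 along u from P, so K = 60.1·u = (48.9, -35.0). Tangency of A1 to both parallel lines with radius 22.6 puts J and H at P ± 22.6·n: J = (13.2, 18.4), H = (-13.2, -18.4). Equal radii place R and U the same way about K: R = K + 22.6·n = (62.0, -16.6), U = K − 22.6·n = (35.7, -53.4). So U.y = -53.4.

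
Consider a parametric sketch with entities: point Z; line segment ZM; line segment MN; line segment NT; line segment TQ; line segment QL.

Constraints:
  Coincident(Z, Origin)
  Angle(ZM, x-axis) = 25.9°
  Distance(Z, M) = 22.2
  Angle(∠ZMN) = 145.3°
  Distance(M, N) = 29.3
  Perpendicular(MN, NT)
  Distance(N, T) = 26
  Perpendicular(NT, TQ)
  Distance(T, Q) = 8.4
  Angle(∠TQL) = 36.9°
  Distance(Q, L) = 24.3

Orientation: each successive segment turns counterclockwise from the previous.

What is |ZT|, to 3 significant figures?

49.4

Z is at the origin; ZM runs at 25.9° with length 22.2, so M = (20.0, 9.70). ∠ZMN = 145.3° gives MN at 60.6° from the x-axis; with |MN| = 29.3, N = (34.4, 35.2). MN is perpendicular to NT, so NT runs at 151°; with |NT| = 26.0, T = (11.7, 48.0). Then |ZT| = |T − Z| = 49.4.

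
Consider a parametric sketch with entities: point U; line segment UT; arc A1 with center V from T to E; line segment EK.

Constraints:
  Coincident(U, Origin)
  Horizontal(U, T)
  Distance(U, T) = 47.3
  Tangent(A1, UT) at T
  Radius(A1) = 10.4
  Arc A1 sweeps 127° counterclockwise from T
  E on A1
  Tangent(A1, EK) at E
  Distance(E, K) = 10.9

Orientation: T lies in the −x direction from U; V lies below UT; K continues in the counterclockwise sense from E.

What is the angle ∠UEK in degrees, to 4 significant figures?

69.68°

U is at the origin; UT is horizontal with |UT| = 47.3 and T on the −x side, so T = (-47.30, 0.000). Since A1 is tangent to UT there, VT ⟂ UT, so V = T + (0, -10.4) = (-47.30, -10.40). On A1, T sits at bearing 90° from V; a 127° counterclockwise sweep puts E at bearing 217°, so E = V + 10.4·(cos 217°, sin 217°) = (-55.61, -16.66). Since A1 is tangent to EK there, VE ⟂ EK, so EK runs along (−sin 217°, cos 217°); with |EK| = 10.9, K = (-49.05, -25.36). Then cos ∠UEK = EU·EK / (|EU||EK|), giving 69.68°.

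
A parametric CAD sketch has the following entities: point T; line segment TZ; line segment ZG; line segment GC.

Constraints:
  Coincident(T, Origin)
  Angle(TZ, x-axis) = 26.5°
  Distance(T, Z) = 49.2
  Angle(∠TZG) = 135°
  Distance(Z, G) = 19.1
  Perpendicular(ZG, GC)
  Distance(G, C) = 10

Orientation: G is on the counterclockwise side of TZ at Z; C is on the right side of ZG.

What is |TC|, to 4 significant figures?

70.07

T is at the origin; TZ runs at 26.5° with length 49.2, so Z = 49.2·(cos 26.5°, sin 26.5°) = (44.03, 21.95). ∠TZG = 135.0°, so ZG runs at 26.5° + (180° − 135.0°) = 71.50° from the x-axis; with |ZG| = 19.1, G = Z + 19.1·(cos 71.50°, sin 71.50°) = (50.09, 40.07). ZG is perpendicular to GC; with |GC| = 10.0 on the right of ZG, C = G + 10.0·(0.9483, -0.3173) = (59.57, 36.89). Then |TC| = |C − T| = 70.07.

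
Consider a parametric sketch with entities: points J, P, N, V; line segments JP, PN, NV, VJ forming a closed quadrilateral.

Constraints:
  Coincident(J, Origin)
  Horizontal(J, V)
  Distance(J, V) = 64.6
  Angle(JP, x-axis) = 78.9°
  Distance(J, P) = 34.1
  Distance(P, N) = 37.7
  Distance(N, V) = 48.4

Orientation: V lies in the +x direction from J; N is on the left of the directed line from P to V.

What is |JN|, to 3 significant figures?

61.0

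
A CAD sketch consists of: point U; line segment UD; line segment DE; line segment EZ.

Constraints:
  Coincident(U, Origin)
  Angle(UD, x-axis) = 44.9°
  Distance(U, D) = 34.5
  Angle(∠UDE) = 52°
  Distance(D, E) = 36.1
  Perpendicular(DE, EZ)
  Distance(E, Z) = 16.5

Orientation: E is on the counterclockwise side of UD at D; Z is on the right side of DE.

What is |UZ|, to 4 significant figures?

46.14

∠UDE = 52.0°, so DE runs at 44.9° + (180° − 52.0°) = 172.9° from the x-axis; with |DE| = 36.1, E = D + 36.1·(cos 172.9°, sin 172.9°) = (-11.39, 28.81). The perpendicularity gives EZ at right angles to DE; with |EZ| = 16.5 on the right of DE, Z = E + 16.5·(0.1236, 0.9923) = (-9.346, 45.19). Then |UZ| = |Z − U| = 46.14.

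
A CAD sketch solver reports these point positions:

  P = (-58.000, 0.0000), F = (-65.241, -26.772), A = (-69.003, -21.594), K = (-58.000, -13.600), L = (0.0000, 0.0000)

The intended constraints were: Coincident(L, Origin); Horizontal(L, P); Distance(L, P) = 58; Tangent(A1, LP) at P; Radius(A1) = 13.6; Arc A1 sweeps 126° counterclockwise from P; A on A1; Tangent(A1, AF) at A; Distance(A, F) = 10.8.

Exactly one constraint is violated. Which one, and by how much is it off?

Distance(A, F) = 10.8 — off by 4.40.

L = (0.00, 0.00) ✓; L.y = 0.00, P.y = 0.00 ✓; |LP| = 58.00 ✓; ∠(KP, PL) = 90.00° ✓; |KP| = 13.60 ✓; bearing(K→A) − bearing(K→P) = 126.0° ✓; |KA| = 13.60 ✓; ∠(KA, AF) = 90.00° ✓; |AF| = 6.400 ✗.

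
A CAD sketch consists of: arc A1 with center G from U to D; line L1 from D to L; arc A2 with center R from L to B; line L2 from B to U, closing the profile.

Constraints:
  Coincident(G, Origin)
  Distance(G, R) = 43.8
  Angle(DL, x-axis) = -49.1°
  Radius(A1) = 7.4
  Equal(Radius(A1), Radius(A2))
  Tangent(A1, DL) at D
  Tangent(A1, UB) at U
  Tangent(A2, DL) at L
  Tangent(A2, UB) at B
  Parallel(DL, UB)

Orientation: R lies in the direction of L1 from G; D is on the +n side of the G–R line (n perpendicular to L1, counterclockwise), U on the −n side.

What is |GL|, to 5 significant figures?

44.421

Tangency of A1 to both parallel lines with radius 7.4 puts D and U at G ± 7.4·n: D = (5.5933, 4.8451), U = (-5.5933, -4.8451). Equal radii place L and B the same way about R: L = R + 7.4·n = (34.271, -28.261), B = R − 7.4·n = (23.084, -37.951). Then |GL| = |L − G| = 44.421.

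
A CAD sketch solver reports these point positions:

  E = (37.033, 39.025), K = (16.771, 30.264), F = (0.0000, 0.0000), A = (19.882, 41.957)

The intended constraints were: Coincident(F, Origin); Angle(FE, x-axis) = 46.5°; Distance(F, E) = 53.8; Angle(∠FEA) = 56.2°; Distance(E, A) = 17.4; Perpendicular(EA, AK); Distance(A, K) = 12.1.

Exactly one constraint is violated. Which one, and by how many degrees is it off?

Perpendicular(EA, AK) — off by 5.20°.

F = (0.00, 0.00) ✓; FE at 46.50° ✓; |FE| = 53.80 ✓; ∠FEA = 56.20° ✓; |EA| = 17.40 ✓; ∠(EA, AK) = 84.80° ✗; |AK| = 12.10 ✓.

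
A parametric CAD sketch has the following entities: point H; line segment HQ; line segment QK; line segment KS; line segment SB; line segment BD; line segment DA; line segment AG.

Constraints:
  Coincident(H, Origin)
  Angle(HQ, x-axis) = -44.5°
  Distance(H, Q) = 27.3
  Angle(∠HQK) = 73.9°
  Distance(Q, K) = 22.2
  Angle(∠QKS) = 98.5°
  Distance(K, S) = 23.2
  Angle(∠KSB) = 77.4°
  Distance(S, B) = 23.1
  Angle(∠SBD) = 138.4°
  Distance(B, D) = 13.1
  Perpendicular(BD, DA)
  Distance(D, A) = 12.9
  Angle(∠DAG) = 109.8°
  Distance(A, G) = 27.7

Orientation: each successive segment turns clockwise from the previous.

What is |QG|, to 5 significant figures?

31.407

H is at the origin; HQ runs at -44.5° with length 27.3, so Q = (19.472, -19.135). ∠HQK = 73.9° gives QK at -150.60° from the x-axis; with |QK| = 22.2, K = (0.13079, -30.033). ∠QKS = 98.5° gives KS at 127.90° from the x-axis; with |KS| = 23.2, S = (-14.121, -11.726). ∠KSB = 77.4° gives SB at 25.300° from the x-axis; with |SB| = 23.1, B = (6.7637, -1.8542). ∠SBD = 138.4° gives BD at -16.300° from the x-axis; with |BD| = 13.1, D = (19.337, -5.5309). The perpendicularity gives DA at right angles to BD, so DA runs at -106.30°; with |DA| = 12.9, A = (15.717, -17.912). ∠DAG = 109.8° gives AG at -176.50° from the x-axis; with |AG| = 27.7, G = (-11.932, -19.603). Then |QG| = |G − Q| = 31.407.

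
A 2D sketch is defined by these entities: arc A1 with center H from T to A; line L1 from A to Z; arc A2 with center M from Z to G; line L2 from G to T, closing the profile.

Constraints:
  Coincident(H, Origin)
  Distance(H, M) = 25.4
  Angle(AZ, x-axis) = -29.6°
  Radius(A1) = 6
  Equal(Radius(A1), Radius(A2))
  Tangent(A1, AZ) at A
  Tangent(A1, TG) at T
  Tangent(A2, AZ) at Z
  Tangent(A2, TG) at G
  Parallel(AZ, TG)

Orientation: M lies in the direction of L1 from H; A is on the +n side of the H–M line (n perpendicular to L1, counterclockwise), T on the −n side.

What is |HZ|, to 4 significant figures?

26.10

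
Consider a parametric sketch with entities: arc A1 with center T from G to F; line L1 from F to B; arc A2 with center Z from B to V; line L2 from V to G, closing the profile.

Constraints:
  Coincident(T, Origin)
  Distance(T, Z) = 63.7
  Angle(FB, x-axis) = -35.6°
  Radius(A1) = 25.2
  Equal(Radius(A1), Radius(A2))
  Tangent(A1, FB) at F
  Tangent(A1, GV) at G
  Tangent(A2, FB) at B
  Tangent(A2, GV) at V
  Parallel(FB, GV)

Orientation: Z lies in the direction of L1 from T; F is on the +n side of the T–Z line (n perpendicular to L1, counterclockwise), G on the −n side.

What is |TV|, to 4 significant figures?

68.50

The slot axis is L1's direction at -35.6°, so u = (cos -35.6°, sin -35.6°) = (0.8131, -0.5821) and n = (−sin -35.6°, cos -35.6°) = (0.5821, 0.8131). T is at the origin and Z lies 63.7 along u from T, so Z = 63.7·u = (51.79, -37.08). Tangency of A1 to both parallel lines with radius 25.2 puts F and G at T ± 25.2·n: F = (14.67, 20.49), G = (-14.67, -20.49). Equal radii place B and V the same way about Z: B = Z + 25.2·n = (66.46, -16.59), V = Z − 25.2·n = (37.13, -57.57). Then |TV| = |V − T| = 68.50.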